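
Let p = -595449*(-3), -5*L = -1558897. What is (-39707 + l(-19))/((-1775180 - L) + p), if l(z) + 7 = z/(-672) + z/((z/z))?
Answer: 133502785/1010057664 ≈ 0.13217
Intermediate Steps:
L = 1558897/5 (L = -⅕*(-1558897) = 1558897/5 ≈ 3.1178e+5)
l(z) = -7 + 671*z/672 (l(z) = -7 + (z/(-672) + z/((z/z))) = -7 + (z*(-1/672) + z/1) = -7 + (-z/672 + z*1) = -7 + (-z/672 + z) = -7 + 671*z/672)
p = 1786347
(-39707 + l(-19))/((-1775180 - L) + p) = (-39707 + (-7 + (671/672)*(-19)))/((-1775180 - 1*1558897/5) + 1786347) = (-39707 + (-7 - 12749/672))/((-1775180 - 1558897/5) + 1786347) = (-39707 - 17453/672)/(-10434797/5 + 1786347) = -26700557/(672*(-1503062/5)) = -26700557/672*(-5/1503062) = 133502785/1010057664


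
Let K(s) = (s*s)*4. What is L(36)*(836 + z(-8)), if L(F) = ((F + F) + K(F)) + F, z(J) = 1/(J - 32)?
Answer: 44239797/10 ≈ 4.4240e+6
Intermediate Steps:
K(s) = 4*s² (K(s) = s²*4 = 4*s²)
z(J) = 1/(-32 + J)
L(F) = 3*F + 4*F² (L(F) = ((F + F) + 4*F²) + F = (2*F + 4*F²) + F = 3*F + 4*F²)
L(36)*(836 + z(-8)) = (36*(3 + 4*36))*(836 + 1/(-32 - 8)) = (36*(3 + 144))*(836 + 1/(-40)) = (36*147)*(836 - 1/40) = 5292*(33439/40) = 44239797/10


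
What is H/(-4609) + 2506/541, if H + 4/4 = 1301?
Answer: 10846854/2493469 ≈ 4.3501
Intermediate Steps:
H = 1300 (H = -1 + 1301 = 1300)
H/(-4609) + 2506/541 = 1300/(-4609) + 2506/541 = 1300*(-1/4609) + 2506*(1/541) = -1300/4609 + 2506/541 = 10846854/2493469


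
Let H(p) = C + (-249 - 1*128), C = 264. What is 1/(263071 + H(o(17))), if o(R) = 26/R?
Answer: 1/262958 ≈ 3.8029e-6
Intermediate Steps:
H(p) = -113 (H(p) = 264 + (-249 - 1*128) = 264 + (-249 - 128) = 264 - 377 = -113)
1/(263071 + H(o(17))) = 1/(263071 - 113) = 1/262958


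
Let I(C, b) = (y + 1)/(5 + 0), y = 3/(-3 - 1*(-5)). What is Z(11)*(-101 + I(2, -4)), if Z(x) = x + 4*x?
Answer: -11055/2 ≈ -5527.5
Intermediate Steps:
y = 3/2 (y = 3/(-3 + 5) = 3/2 ≈ 1.5000)
Z(x) = 5*x
I(C, b) = ½ (I(C, b) = (3/2 + 1)/(5 + 0) = (5/2)/5 = (5/2)*(⅕) = ½)
Z(11)*(-101 + I(2, -4)) = (5*11)*(-101 + ½) = 55*(-201/2) = -11055/2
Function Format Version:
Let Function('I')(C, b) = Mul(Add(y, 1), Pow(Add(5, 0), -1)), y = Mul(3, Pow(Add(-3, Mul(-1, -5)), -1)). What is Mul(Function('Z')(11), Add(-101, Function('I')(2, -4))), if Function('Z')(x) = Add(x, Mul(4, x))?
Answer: Rational(-11055, 2) ≈ -5527.5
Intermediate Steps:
y = Rational(3, 2) (y = Mul(3, Pow(Add(-3, 5), -1)) = Mul(3, Pow(2, -1)) = Mul(3, Rational(1, 2)) = Rational(3, 2) ≈ 1.5000)
Function('Z')(x) = Mul(5, x)
Function('I')(C, b) = Rational(1, 2) (Function('I')(C, b) = Mul(Add(Rational(3, 2), 1), Pow(Add(5, 0), -1)) = Mul(Rational(5, 2), Pow(5, -1)) = Mul(Rational(5, 2), Rational(1, 5)) = Rational(1, 2))
Mul(Function('Z')(11), Add(-101, Function('I')(2, -4))) = Mul(Mul(5, 11), Add(-101, Rational(1, 2))) = Mul(55, Rational(-201, 2)) = Rational(-11055, 2)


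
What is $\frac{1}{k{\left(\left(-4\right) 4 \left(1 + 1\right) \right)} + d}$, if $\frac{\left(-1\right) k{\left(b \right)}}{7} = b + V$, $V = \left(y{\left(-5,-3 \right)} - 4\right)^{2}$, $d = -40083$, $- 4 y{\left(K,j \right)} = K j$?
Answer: $- \frac{16}{644471} \approx -2.4827 \cdot 10^{-5}$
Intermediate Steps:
$y{\left(K,j \right)} = - \frac{K j}{4}$
$V = \frac{961}{16}$ ($V = \left(\left(- \frac{1}{4}\right) \left(-5\right) \left(-3\right) - 4\right)^{2} = \left(- \frac{15}{4} - 4\right)^{2} = \left(- \frac{31}{4}\right)^{2} = \frac{961}{16} \approx 60.063$)
$k{\left(b \right)} = - \frac{6727}{16} - 7 b$ ($k{\left(b \right)} = - 7 \left(b + \frac{961}{16}\right) = - 7 \left(\frac{961}{16} + b\right) = - \frac{6727}{16} - 7 b$)
$\frac{1}{k{\left(\left(-4\right) 4 \left(1 + 1\right) \right)} + d} = \frac{1}{\left(- \frac{6727}{16} - 7 \left(-4\right) 4 \left(1 + 1\right)\right) - 40083} = \frac{1}{\left(- \frac{6727}{16} - 7 \left(\left(-16\right) 2\right)\right) - 40083} = \frac{1}{\left(- \frac{6727}{16} - -224\right) - 40083} = \frac{1}{\left(- \frac{6727}{16} + 224\right) - 40083} = \frac{1}{- \frac{3143}{16} - 40083} = \frac{1}{- \frac{644471}{16}} = - \frac{16}{644471}$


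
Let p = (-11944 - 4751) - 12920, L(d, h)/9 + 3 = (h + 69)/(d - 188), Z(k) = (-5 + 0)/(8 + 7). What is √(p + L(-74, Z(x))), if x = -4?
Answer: I*√508726841/131 ≈ 172.18*I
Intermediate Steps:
Z(k) = -⅓ (Z(k) = -5/15 = -5*1/15 = -⅓)
L(d, h) = -27 + 9*(69 + h)/(-188 + d) (L(d, h) = -27 + 9*((h + 69)/(d - 188)) = -27 + 9*((69 + h)/(-188 + d)) = -27 + 9*(69 + h)/(-188 + d))
p = -29615 (p = -16695 - 12920 = -29615)
√(p + L(-74, Z(x))) = √(-29615 + 9*(633 - ⅓ - 3*(-74))/(-188 - 74)) = √(-29615 + 9*(633 - ⅓ + 222)/(-262)) = √(-29615 + 9*(-1/262)*(2564/3)) = √(-29615 - 3846/131) = √(-3883411/131) = I*√508726841/131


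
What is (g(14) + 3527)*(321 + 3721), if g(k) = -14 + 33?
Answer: 14332932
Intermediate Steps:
g(k) = 19
(g(14) + 3527)*(321 + 3721) = (19 + 3527)*(321 + 3721) = 3546*4042 = 14332932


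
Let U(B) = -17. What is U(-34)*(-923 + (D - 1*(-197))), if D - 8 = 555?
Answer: 2771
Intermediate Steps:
D = 563 (D = 8 + 555 = 563)
U(-34)*(-923 + (D - 1*(-197))) = -17*(-923 + (563 - 1*(-197))) = -17*(-923 + (563 + 197)) = -17*(-923 + 760) = -17*(-163) = 2771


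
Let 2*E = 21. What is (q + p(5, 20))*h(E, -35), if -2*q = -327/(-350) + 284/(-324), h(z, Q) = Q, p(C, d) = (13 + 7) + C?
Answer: -1415863/1620 ≈ -873.99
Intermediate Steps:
p(C, d) = 20 + C
E = 21/2 (E = (1/2)*21 = 21/2 ≈ 10.500)
q = -1637/56700 (q = -(-327/(-350) + 284/(-324))/2 = -(-327*(-1/350) + 284*(-1/324))/2 = -(327/350 - 71/81)/2 = -1/2*1637/28350 = -1637/56700 ≈ -0.028871)
(q + p(5, 20))*h(E, -35) = (-1637/56700 + (20 + 5))*(-35) = (-1637/56700 + 25)*(-35) = (1415863/56700)*(-35) = -1415863/1620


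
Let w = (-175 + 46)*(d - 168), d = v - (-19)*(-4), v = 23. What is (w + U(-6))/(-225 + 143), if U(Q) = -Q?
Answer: -28515/82 ≈ -347.74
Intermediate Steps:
d = -53 (d = 23 - (-19)*(-4) = 23 - 1*76 = 23 - 76 = -53)
w = 28509 (w = (-175 + 46)*(-53 - 168) = -129*(-221) = 28509)
(w + U(-6))/(-225 + 143) = (28509 - 1*(-6))/(-225 + 143) = (28509 + 6)/(-82) = 28515*(-1/82) = -28515/82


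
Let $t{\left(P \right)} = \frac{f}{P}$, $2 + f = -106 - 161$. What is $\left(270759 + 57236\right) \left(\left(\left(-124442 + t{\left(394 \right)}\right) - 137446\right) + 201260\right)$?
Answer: $- \frac{7835046489495}{394} \approx -1.9886 \cdot 10^{10}$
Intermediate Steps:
$f = -269$ ($f = -2 - 267 = -269$)
$t{\left(P \right)} = - \frac{269}{P}$
$\left(270759 + 57236\right) \left(\left(\left(-124442 + t{\left(394 \right)}\right) - 137446\right) + 201260\right) = \left(270759 + 57236\right) \left(\left(\left(-124442 - \frac{269}{394}\right) - 137446\right) + 201260\right) = 327995 \left(\left(\left(-124442 - \frac{269}{394}\right) - 137446\right) + 201260\right) = 327995 \left(\left(- \frac{49030417}{394} - 137446\right) + 201260\right) = 327995 \left(- \frac{103184141}{394} + 201260\right) = 327995 \left(- \frac{23887701}{394}\right) = - \frac{7835046489495}{394}$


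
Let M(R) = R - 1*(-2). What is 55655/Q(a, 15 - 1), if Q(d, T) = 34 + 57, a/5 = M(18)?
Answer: 55655/91 ≈ 611.59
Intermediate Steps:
M(R) = 2 + R (M(R) = R + 2 = 2 + R)
a = 100 (a = 5*(2 + 18) = 5*20 = 100)
Q(d, T) = 91
55655/Q(a, 15 - 1) = 55655/91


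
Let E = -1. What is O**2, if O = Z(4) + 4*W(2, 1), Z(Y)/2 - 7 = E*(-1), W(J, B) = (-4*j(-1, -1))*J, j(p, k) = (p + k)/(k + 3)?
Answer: 2304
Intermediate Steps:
j(p, k) = (k + p)/(3 + k)
W(J, B) = 4*J (W(J, B) = (-4*(-1 - 1)/(3 - 1))*J = (-4*(-2)/2)*J = (-2*(-2))*J = (-4*(-1))*J = 4*J)
Z(Y) = 16 (Z(Y) = 14 + 2*(-1*(-1)) = 14 + 2*1 = 14 + 2 = 16)
O = 48 (O = 16 + 4*(4*2) = 16 + 4*8 = 16 + 32 = 48)
O**2 = 48**2 = 2304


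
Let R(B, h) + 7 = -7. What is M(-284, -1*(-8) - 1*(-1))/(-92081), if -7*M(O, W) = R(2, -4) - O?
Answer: 270/644567 ≈ 0.00041889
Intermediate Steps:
R(B, h) = -14 (R(B, h) = -7 - 7 = -14)
M(O, W) = 2 + O/7 (M(O, W) = -(-14 - O)/7 = 2 + O/7)
M(-284, -1*(-8) - 1*(-1))/(-92081) = (2 + (⅐)*(-284))/(-92081) = (2 - 284/7)*(-1/92081) = -270/7*(-1/92081) = 270/644567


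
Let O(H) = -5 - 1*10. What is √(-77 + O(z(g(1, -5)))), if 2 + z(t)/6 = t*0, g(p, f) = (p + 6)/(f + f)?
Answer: 2*I*√23 ≈ 9.5917*I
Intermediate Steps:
g(p, f) = (6 + p)/(2*f) (g(p, f) = (6 + p)/((2*f)) = (6 + p)*(1/(2*f)) = (6 + p)/(2*f))
z(t) = -12 (z(t) = -12 + 6*(t*0) = -12 + 6*0 = -12 + 0 = -12)
O(H) = -15 (O(H) = -5 - 10 = -15)
√(-77 + O(z(g(1, -5)))) = √(-77 - 15) = √(-92) = 2*I*√23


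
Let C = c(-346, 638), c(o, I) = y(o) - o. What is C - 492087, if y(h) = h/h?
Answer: -491740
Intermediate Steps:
y(h) = 1
c(o, I) = 1 - o
C = 347 (C = 1 - 1*(-346) = 1 + 346 = 347)
C - 492087 = 347 - 492087 = -491740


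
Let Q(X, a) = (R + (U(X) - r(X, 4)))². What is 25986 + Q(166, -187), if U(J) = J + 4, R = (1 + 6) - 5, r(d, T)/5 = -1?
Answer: 57315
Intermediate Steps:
r(d, T) = -5 (r(d, T) = 5*(-1) = -5)
R = 2 (R = 7 - 5 = 2)
U(J) = 4 + J
Q(X, a) = (11 + X)² (Q(X, a) = (2 + ((4 + X) - 1*(-5)))² = (2 + ((4 + X) + 5))² = (2 + (9 + X))² = (11 + X)²)
25986 + Q(166, -187) = 25986 + (11 + 166)² = 25986 + 177² = 25986 + 31329 = 57315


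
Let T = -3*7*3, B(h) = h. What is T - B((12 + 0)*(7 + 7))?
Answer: -231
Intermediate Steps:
T = -63 (T = -21*3 = -63)
T - B((12 + 0)*(7 + 7)) = -63 - (12 + 0)*(7 + 7) = -63 - 12*14 = -63 - 1*168 = -63 - 168 = -231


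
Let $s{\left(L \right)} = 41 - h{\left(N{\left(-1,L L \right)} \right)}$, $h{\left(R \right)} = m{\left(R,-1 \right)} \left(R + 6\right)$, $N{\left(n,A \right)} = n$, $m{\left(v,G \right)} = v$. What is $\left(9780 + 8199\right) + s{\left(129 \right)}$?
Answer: $18025$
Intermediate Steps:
$h{\left(R \right)} = R \left(6 + R\right)$ ($h{\left(R \right)} = R \left(R + 6\right) = R \left(6 + R\right)$)
$s{\left(L \right)} = 46$ ($s{\left(L \right)} = 41 - - (6 - 1) = 41 - \left(-1\right) 5 = 41 - -5 = 41 + 5 = 46$)
$\left(9780 + 8199\right) + s{\left(129 \right)} = \left(9780 + 8199\right) + 46 = 17979 + 46 = 18025$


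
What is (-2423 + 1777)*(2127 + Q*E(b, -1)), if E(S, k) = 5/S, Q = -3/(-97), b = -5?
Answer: -133280136/97 ≈ -1.3740e+6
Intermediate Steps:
Q = 3/97 (Q = -3*(-1/97) = 3/97 ≈ 0.030928)
(-2423 + 1777)*(2127 + Q*E(b, -1)) = (-2423 + 1777)*(2127 + 3*(5/(-5))/97) = -646*(2127 + 3*(5*(-1/5))/97) = -646*(2127 + (3/97)*(-1)) = -646*(2127 - 3/97) = -646*206316/97 = -133280136/97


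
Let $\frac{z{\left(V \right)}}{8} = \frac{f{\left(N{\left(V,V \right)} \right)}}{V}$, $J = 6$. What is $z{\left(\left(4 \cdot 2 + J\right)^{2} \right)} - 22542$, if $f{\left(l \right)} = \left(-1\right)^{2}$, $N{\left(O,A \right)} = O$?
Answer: $- \frac{1104556}{49} \approx -22542.0$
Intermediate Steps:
$f{\left(l \right)} = 1$
$z{\left(V \right)} = \frac{8}{V}$ ($z{\left(V \right)} = 8 \cdot 1 \frac{1}{V} = \frac{8}{V}$)
$z{\left(\left(4 \cdot 2 + J\right)^{2} \right)} - 22542 = \frac{8}{\left(4 \cdot 2 + 6\right)^{2}} - 22542 = \frac{8}{\left(8 + 6\right)^{2}} - 22542 = \frac{8}{14^{2}} - 22542 = \frac{8}{196} - 22542 = 8 \cdot \frac{1}{196} - 22542 = \frac{2}{49} - 22542 = - \frac{1104556}{49}$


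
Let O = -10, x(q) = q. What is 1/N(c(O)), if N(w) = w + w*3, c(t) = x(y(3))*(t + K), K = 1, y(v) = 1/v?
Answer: -1/12 ≈ -0.083333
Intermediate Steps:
y(v) = 1/v
c(t) = 1/3 + t/3 (c(t) = (t + 1)/3 = (1 + t)/3 = 1/3 + t/3)
N(w) = 4*w (N(w) = w + 3*w = 4*w)
1/N(c(O)) = 1/(4*(1/3 + (1/3)*(-10))) = 1/(4*(1/3 - 10/3)) = 1/(4*(-3)) = 1/(-12) = -1/12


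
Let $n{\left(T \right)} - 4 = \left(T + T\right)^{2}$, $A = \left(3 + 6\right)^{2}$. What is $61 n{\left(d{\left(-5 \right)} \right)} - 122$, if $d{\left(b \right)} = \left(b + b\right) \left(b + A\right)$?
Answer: $140934522$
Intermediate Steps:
$A = 81$ ($A = 9^{2} = 81$)
$d{\left(b \right)} = 2 b \left(81 + b\right)$ ($d{\left(b \right)} = \left(b + b\right) \left(b + 81\right) = 2 b \left(81 + b\right)$)
$n{\left(T \right)} = 4 + 4 T^{2}$ ($n{\left(T \right)} = 4 + \left(T + T\right)^{2} = 4 + \left(2 T\right)^{2} = 4 + 4 T^{2}$)
$61 n{\left(d{\left(-5 \right)} \right)} - 122 = 61 \left(4 + 4 \left(2 \left(-5\right) \left(81 - 5\right)\right)^{2}\right) - 122 = 61 \left(4 + 4 \left(2 \left(-5\right) 76\right)^{2}\right) - 122 = 61 \left(4 + 4 \left(-760\right)^{2}\right) - 122 = 61 \left(4 + 4 \cdot 577600\right) - 122 = 61 \left(4 + 2310400\right) - 122 = 61 \cdot 2310404 - 122 = 140934644 - 122 = 140934522$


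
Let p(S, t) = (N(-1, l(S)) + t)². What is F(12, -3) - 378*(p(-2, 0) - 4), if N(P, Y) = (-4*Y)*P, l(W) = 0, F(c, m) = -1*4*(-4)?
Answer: 1528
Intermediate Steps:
F(c, m) = 16 (F(c, m) = -4*(-4) = 16)
N(P, Y) = -4*P*Y
p(S, t) = t² (p(S, t) = (-4*(-1)*0 + t)² = (0 + t)² = t²)
F(12, -3) - 378*(p(-2, 0) - 4) = 16 - 378*(0² - 4) = 16 - 378*(0 - 4) = 16 - 378*(-4) = 16 - 126*(-12) = 16 + 1512 = 1528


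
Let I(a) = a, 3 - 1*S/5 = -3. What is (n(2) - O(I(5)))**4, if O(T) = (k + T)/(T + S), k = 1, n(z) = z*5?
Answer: 14003408896/1500625 ≈ 9331.7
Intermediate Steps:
S = 30 (S = 15 - 5*(-3) = 15 + 15 = 30)
n(z) = 5*z
O(T) = (1 + T)/(30 + T) (O(T) = (1 + T)/(T + 30) = (1 + T)/(30 + T))
(n(2) - O(I(5)))**4 = (5*2 - (1 + 5)/(30 + 5))**4 = (10 - 6/35)**4 = (344/35)**4 = 14003408896/1500625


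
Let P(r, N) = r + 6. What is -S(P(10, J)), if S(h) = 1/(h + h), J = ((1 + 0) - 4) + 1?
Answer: -1/32 ≈ -0.031250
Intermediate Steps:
J = -2 (J = (1 - 4) + 1 = -3 + 1 = -2)
P(r, N) = 6 + r
S(h) = 1/(2*h)
-S(P(10, J)) = -1/(2*(6 + 10)) = -1/(2*16) = -1*1/32 = -1/32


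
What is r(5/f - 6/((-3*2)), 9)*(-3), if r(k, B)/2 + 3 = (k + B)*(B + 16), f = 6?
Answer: -1607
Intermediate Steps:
r(k, B) = -6 + 2*(16 + B)*(B + k) (r(k, B) = -6 + 2*((k + B)*(B + 16)) = -6 + 2*((B + k)*(16 + B)) = -6 + 2*((16 + B)*(B + k)) = -6 + 2*(16 + B)*(B + k))
r(5/f - 6/((-3*2)), 9)*(-3) = (-6 + 2*9² + 32*9 + 32*(5/6 - 6/((-3*2))) + 2*9*(5/6 - 6/((-3*2))))*(-3) = (-6 + 2*81 + 288 + 32*(5*(⅙) - 6/(-6)) + 2*9*(5*(⅙) - 6/(-6)))*(-3) = (-6 + 162 + 288 + 32*(⅚ - 6*(-⅙)) + 2*9*(⅚ - 6*(-⅙)))*(-3) = (-6 + 162 + 288 + 32*(⅚ + 1) + 2*9*(⅚ + 1))*(-3) = (-6 + 162 + 288 + 32*(11/6) + 2*9*(11/6))*(-3) = (-6 + 162 + 288 + 176/3 + 33)*(-3) = (1607/3)*(-3) = -1607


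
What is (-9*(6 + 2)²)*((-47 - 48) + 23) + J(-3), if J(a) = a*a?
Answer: 41481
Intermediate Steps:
J(a) = a²
(-9*(6 + 2)²)*((-47 - 48) + 23) + J(-3) = (-9*(6 + 2)²)*((-47 - 48) + 23) + (-3)² = (-9*8²)*(-95 + 23) + 9 = -9*64*(-72) + 9 = -576*(-72) + 9 = 41472 + 9 = 41481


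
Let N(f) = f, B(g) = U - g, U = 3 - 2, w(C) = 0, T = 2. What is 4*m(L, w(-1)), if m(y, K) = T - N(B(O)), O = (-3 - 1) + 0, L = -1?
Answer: -12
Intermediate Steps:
O = -4 (O = -4 + 0 = -4)
U = 1
B(g) = 1 - g
m(y, K) = -3 (m(y, K) = 2 - (1 - 1*(-4)) = 2 - (1 + 4) = 2 - 1*5 = 2 - 5 = -3)
4*m(L, w(-1)) = 4*(-3) = -12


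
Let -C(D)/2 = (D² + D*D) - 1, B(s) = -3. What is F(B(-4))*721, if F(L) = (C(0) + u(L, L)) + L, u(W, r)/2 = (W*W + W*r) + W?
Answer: 20909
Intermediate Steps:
u(W, r) = 2*W + 2*W² + 2*W*r (u(W, r) = 2*((W*W + W*r) + W) = 2*((W² + W*r) + W) = 2*(W + W² + W*r) = 2*W + 2*W² + 2*W*r)
C(D) = 2 - 4*D² (C(D) = -2*((D² + D*D) - 1) = -2*((D² + D²) - 1) = -2*(2*D² - 1) = -2*(-1 + 2*D²) = 2 - 4*D²)
F(L) = 2 + L + 2*L*(1 + 2*L) (F(L) = ((2 - 4*0²) + 2*L*(1 + L + L)) + L = ((2 - 4*0) + 2*L*(1 + 2*L)) + L = ((2 + 0) + 2*L*(1 + 2*L)) + L = (2 + 2*L*(1 + 2*L)) + L = 2 + L + 2*L*(1 + 2*L))
F(B(-4))*721 = (2 + 3*(-3) + 4*(-3)²)*721 = (2 - 9 + 4*9)*721 = (2 - 9 + 36)*721 = 29*721 = 20909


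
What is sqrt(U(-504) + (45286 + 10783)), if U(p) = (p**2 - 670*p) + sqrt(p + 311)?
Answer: sqrt(647765 + I*sqrt(193)) ≈ 804.84 + 0.009*I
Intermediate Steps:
U(p) = p**2 + sqrt(311 + p) - 670*p (U(p) = (p**2 - 670*p) + sqrt(311 + p) = p**2 + sqrt(311 + p) - 670*p)
sqrt(U(-504) + (45286 + 10783)) = sqrt(((-504)**2 + sqrt(311 - 504) - 670*(-504)) + (45286 + 10783)) = sqrt((254016 + sqrt(-193) + 337680) + 56069) = sqrt((254016 + I*sqrt(193) + 337680) + 56069) = sqrt((591696 + I*sqrt(193)) + 56069) = sqrt(647765 + I*sqrt(193))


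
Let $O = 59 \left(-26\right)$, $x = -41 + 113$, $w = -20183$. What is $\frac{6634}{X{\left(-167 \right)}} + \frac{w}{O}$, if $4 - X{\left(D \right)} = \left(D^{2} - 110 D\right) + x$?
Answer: $\frac{924841285}{71065618} \approx 13.014$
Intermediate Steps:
$x = 72$
$O = -1534$
$X{\left(D \right)} = -68 - D^{2} + 110 D$ ($X{\left(D \right)} = 4 - \left(\left(D^{2} - 110 D\right) + 72\right) = 4 - \left(72 + D^{2} - 110 D\right) = -68 - D^{2} + 110 D$)
$\frac{6634}{X{\left(-167 \right)}} + \frac{w}{O} = \frac{6634}{-68 - \left(-167\right)^{2} + 110 \left(-167\right)} - \frac{20183}{-1534} = \frac{6634}{-68 - 27889 - 18370} - - \frac{20183}{1534} = \frac{6634}{-68 - 27889 - 18370} + \frac{20183}{1534} = \frac{6634}{-46327} + \frac{20183}{1534} = 6634 \left(- \frac{1}{46327}\right) + \frac{20183}{1534} = - \frac{6634}{46327} + \frac{20183}{1534} = \frac{924841285}{71065618}$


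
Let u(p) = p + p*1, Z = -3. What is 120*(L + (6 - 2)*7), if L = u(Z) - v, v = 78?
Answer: -6720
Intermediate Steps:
u(p) = 2*p (u(p) = p + p = 2*p)
L = -84 (L = 2*(-3) - 1*78 = -6 - 78 = -84)
120*(L + (6 - 2)*7) = 120*(-84 + (6 - 2)*7) = 120*(-84 + 4*7) = 120*(-84 + 28) = 120*(-56) = -6720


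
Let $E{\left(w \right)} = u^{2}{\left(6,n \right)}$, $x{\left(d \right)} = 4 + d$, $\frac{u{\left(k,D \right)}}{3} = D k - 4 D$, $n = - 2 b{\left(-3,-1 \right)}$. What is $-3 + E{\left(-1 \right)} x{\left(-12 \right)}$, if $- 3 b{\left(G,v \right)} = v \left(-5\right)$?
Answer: $-3203$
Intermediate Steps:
$b{\left(G,v \right)} = \frac{5 v}{3}$ ($b{\left(G,v \right)} = - \frac{v \left(-5\right)}{3} = - \frac{\left(-5\right) v}{3} = \frac{5 v}{3}$)
$n = \frac{10}{3}$ ($n = - 2 \cdot \frac{5}{3} \left(-1\right) = \left(-2\right) \left(- \frac{5}{3}\right) = \frac{10}{3} \approx 3.3333$)
$u{\left(k,D \right)} = - 12 D + 3 D k$ ($u{\left(k,D \right)} = 3 \left(D k - 4 D\right) = 3 \left(- 4 D + D k\right) = - 12 D + 3 D k$)
$E{\left(w \right)} = 400$ ($E{\left(w \right)} = \left(3 \cdot \frac{10}{3} \left(-4 + 6\right)\right)^{2} = \left(3 \cdot \frac{10}{3} \cdot 2\right)^{2} = 20^{2} = 400$)
$-3 + E{\left(-1 \right)} x{\left(-12 \right)} = -3 + 400 \left(4 - 12\right) = -3 + 400 \left(-8\right) = -3 - 3200 = -3203$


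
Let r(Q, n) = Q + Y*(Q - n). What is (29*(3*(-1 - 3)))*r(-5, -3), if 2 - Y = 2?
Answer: 1740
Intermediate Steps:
Y = 0 (Y = 2 - 1*2 = 2 - 2 = 0)
r(Q, n) = Q (r(Q, n) = Q + 0*(Q - n) = Q + 0 = Q)
(29*(3*(-1 - 3)))*r(-5, -3) = (29*(3*(-1 - 3)))*(-5) = (29*(3*(-4)))*(-5) = (29*(-12))*(-5) = -348*(-5) = 1740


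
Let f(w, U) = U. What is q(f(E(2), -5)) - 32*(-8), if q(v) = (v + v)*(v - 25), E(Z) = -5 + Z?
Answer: 556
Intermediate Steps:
q(v) = 2*v*(-25 + v) (q(v) = (2*v)*(-25 + v) = 2*v*(-25 + v))
q(f(E(2), -5)) - 32*(-8) = 2*(-5)*(-25 - 5) - 32*(-8) = 2*(-5)*(-30) - 1*(-256) = 300 + 256 = 556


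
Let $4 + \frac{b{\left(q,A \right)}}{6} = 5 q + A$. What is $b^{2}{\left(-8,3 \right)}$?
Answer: $60516$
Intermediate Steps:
$b{\left(q,A \right)} = -24 + 6 A + 30 q$ ($b{\left(q,A \right)} = -24 + 6 \left(5 q + A\right) = -24 + 6 \left(A + 5 q\right) = -24 + \left(6 A + 30 q\right) = -24 + 6 A + 30 q$)
$b^{2}{\left(-8,3 \right)} = \left(-24 + 6 \cdot 3 + 30 \left(-8\right)\right)^{2} = \left(-24 + 18 - 240\right)^{2} = \left(-246\right)^{2} = 60516$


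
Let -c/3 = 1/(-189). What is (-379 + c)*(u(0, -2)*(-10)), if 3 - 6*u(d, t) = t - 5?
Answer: 1193800/189 ≈ 6316.4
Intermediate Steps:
u(d, t) = 4/3 - t/6 (u(d, t) = 1/2 - (t - 5)/6 = 1/2 - (-5 + t)/6 = 1/2 + (5/6 - t/6) = 4/3 - t/6)
c = 1/63 (c = -3/(-189) = -3*(-1/189) = 1/63 ≈ 0.015873)
(-379 + c)*(u(0, -2)*(-10)) = (-379 + 1/63)*((4/3 - 1/6*(-2))*(-10)) = -23876*(4/3 + 1/3)*(-10)/63 = -119380*(-10)/189 = -23876/63*(-50/3) = 1193800/189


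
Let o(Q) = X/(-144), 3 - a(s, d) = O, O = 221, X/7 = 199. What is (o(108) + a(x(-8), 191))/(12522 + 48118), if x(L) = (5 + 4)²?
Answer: -6557/1746432 ≈ -0.0037545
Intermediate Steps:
X = 1393 (X = 7*199 = 1393)
x(L) = 81 (x(L) = 9² = 81)
a(s, d) = -218 (a(s, d) = 3 - 1*221 = 3 - 221 = -218)
o(Q) = -1393/144 (o(Q) = 1393/(-144) = 1393*(-1/144) = -1393/144)
(o(108) + a(x(-8), 191))/(12522 + 48118) = (-1393/144 - 218)/(12522 + 48118) = -32785/144/60640 = -32785/144*1/60640 = -6557/1746432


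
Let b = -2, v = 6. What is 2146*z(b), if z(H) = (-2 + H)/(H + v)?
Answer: -2146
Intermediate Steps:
z(H) = (-2 + H)/(6 + H) (z(H) = (-2 + H)/(H + 6) = (-2 + H)/(6 + H))
2146*z(b) = 2146*((-2 - 2)/(6 - 2)) = 2146*(-4/4) = 2146*((¼)*(-4)) = 2146*(-1) = -2146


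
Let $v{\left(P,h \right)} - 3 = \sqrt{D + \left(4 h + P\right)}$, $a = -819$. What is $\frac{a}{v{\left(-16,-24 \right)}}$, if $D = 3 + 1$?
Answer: $\frac{273 i}{- i + 2 \sqrt{3}} \approx -21.0 + 72.746 i$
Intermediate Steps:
$D = 4$
$v{\left(P,h \right)} = 3 + \sqrt{4 + P + 4 h}$ ($v{\left(P,h \right)} = 3 + \sqrt{4 + \left(4 h + P\right)} = 3 + \sqrt{4 + \left(P + 4 h\right)} = 3 + \sqrt{4 + P + 4 h}$)
$\frac{a}{v{\left(-16,-24 \right)}} = - \frac{819}{3 + \sqrt{4 - 16 + 4 \left(-24\right)}} = - \frac{819}{3 + \sqrt{4 - 16 - 96}} = - \frac{819}{3 + \sqrt{-108}} = - \frac{819}{3 + 6 i \sqrt{3}}$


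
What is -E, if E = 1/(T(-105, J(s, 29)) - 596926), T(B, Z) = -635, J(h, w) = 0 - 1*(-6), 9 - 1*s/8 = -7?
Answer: 1/597561 ≈ 1.6735e-6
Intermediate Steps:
s = 128 (s = 72 - 8*(-7) = 72 + 56 = 128)
J(h, w) = 6 (J(h, w) = 0 + 6 = 6)
E = -1/597561 (E = 1/(-635 - 596926) = 1/(-597561) = -1/597561 ≈ -1.6735e-6)
-E = -1*(-1/597561) = 1/597561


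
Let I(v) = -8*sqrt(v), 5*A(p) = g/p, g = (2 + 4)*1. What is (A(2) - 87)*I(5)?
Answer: 3456*sqrt(5)/5 ≈ 1545.6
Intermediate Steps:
g = 6 (g = 6*1 = 6)
A(p) = 6/(5*p) (A(p) = (6/p)/5 = 6/(5*p))
(A(2) - 87)*I(5) = ((6/5)/2 - 87)*(-8*sqrt(5)) = ((6/5)*(1/2) - 87)*(-8*sqrt(5)) = (3/5 - 87)*(-8*sqrt(5)) = -(-3456)*sqrt(5)/5 = 3456*sqrt(5)/5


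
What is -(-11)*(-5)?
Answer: -55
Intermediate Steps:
-(-11)*(-5) = -11*(-1)*(-5) = 11*(-5) = -55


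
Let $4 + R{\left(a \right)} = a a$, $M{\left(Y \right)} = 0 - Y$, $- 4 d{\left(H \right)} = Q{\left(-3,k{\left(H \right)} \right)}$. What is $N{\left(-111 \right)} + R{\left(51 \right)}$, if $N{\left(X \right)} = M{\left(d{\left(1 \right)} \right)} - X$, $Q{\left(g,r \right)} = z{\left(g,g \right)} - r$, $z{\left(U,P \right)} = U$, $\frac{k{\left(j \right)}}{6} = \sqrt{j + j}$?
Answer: $\frac{10829}{4} - \frac{3 \sqrt{2}}{2} \approx 2705.1$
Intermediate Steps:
$k{\left(j \right)} = 6 \sqrt{2} \sqrt{j}$ ($k{\left(j \right)} = 6 \sqrt{j + j} = 6 \sqrt{2 j} = 6 \sqrt{2} \sqrt{j}$)
$Q{\left(g,r \right)} = g - r$
$d{\left(H \right)} = \frac{3}{4} + \frac{3 \sqrt{2} \sqrt{H}}{2}$ ($d{\left(H \right)} = - \frac{-3 - 6 \sqrt{2} \sqrt{H}}{4} = \frac{3}{4} + \frac{3 \sqrt{2} \sqrt{H}}{2}$)
$M{\left(Y \right)} = - Y$
$N{\left(X \right)} = - \frac{3}{4} - X - \frac{3 \sqrt{2}}{2}$ ($N{\left(X \right)} = - (\frac{3}{4} + \frac{3 \sqrt{2} \sqrt{1}}{2}) - X = - (\frac{3}{4} + \frac{3}{2} \sqrt{2} \cdot 1) - X = - (\frac{3}{4} + \frac{3 \sqrt{2}}{2}) - X = \left(- \frac{3}{4} - \frac{3 \sqrt{2}}{2}\right) - X = - \frac{3}{4} - X - \frac{3 \sqrt{2}}{2}$)
$R{\left(a \right)} = -4 + a^{2}$ ($R{\left(a \right)} = -4 + a a = -4 + a^{2}$)
$N{\left(-111 \right)} + R{\left(51 \right)} = \left(- \frac{3}{4} - -111 - \frac{3 \sqrt{2}}{2}\right) - \left(4 - 51^{2}\right) = \left(- \frac{3}{4} + 111 - \frac{3 \sqrt{2}}{2}\right) + \left(-4 + 2601\right) = \left(\frac{441}{4} - \frac{3 \sqrt{2}}{2}\right) + 2597 = \frac{10829}{4} - \frac{3 \sqrt{2}}{2}$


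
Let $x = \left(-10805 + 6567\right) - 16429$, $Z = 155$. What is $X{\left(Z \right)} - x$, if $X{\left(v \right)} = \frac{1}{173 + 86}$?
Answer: $\frac{5352754}{259} \approx 20667.0$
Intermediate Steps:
$X{\left(v \right)} = \frac{1}{259}$
$x = -20667$ ($x = -4238 - 16429 = -20667$)
$X{\left(Z \right)} - x = \frac{1}{259} - -20667 = \frac{1}{259} + 20667 = \frac{5352754}{259}$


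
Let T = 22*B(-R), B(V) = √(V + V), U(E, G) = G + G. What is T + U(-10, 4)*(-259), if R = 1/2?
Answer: -2072 + 22*I ≈ -2072.0 + 22.0*I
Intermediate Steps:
U(E, G) = 2*G
R = ½ ≈ 0.50000
B(V) = √2*√V (B(V) = √(2*V) = √2*√V)
T = 22*I (T = 22*(√2*√(-1*½)) = 22*(√2*√(-½)) = 22*(√2*(I*√2/2)) = 22*I ≈ 22.0*I)
T + U(-10, 4)*(-259) = 22*I + (2*4)*(-259) = 22*I + 8*(-259) = 22*I - 2072 = -2072 + 22*I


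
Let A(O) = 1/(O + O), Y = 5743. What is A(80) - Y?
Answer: -918879/160 ≈ -5743.0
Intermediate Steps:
A(O) = 1/(2*O)
A(80) - Y = (½)/80 - 1*5743 = (½)*(1/80) - 5743 = 1/160 - 5743 = -918879/160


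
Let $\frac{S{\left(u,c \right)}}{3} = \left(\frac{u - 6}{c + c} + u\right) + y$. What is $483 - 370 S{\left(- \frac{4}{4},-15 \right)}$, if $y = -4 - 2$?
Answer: $7994$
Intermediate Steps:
$y = -6$ ($y = -4 - 2 = -6$)
$S{\left(u,c \right)} = -18 + 3 u + \frac{3 \left(-6 + u\right)}{2 c}$ ($S{\left(u,c \right)} = 3 \left(\left(\frac{u - 6}{c + c} + u\right) - 6\right) = 3 \left(\left(\frac{-6 + u}{2 c} + u\right) - 6\right) = 3 \left(\left(u + \frac{-6 + u}{2 c}\right) - 6\right) = 3 \left(-6 + u + \frac{-6 + u}{2 c}\right) = -18 + 3 u + \frac{3 \left(-6 + u\right)}{2 c}$)
$483 - 370 S{\left(- \frac{4}{4},-15 \right)} = 483 - 370 \frac{3 \left(-6 - \frac{4}{4} + 2 \left(-15\right) \left(-6 - \frac{4}{4}\right)\right)}{2 \left(-15\right)} = 483 - 370 \cdot \frac{3}{2} \left(- \frac{1}{15}\right) \left(-6 - 1 + 2 \left(-15\right) \left(-6 - 1\right)\right) = 483 - 370 \cdot \frac{3}{2} \left(- \frac{1}{15}\right) \left(-6 - 1 + 2 \left(-15\right) \left(-7\right)\right) = 483 - 370 \cdot \frac{3}{2} \left(- \frac{1}{15}\right) \left(-6 - 1 + 210\right) = 483 - 370 \cdot \frac{3}{2} \left(- \frac{1}{15}\right) 203 = 483 - -7511 = 483 + 7511 = 7994$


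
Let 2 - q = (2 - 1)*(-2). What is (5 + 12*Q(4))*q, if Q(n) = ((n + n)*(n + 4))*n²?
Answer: 49172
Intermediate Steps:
Q(n) = 2*n³*(4 + n) (Q(n) = ((2*n)*(4 + n))*n² = (2*n*(4 + n))*n² = 2*n³*(4 + n))
q = 4 (q = 2 - (2 - 1)*(-2) = 2 - (-2) = 2 - 1*(-2) = 2 + 2 = 4)
(5 + 12*Q(4))*q = (5 + 12*(2*4³*(4 + 4)))*4 = (5 + 12*(2*64*8))*4 = (5 + 12*1024)*4 = (5 + 12288)*4 = 12293*4 = 49172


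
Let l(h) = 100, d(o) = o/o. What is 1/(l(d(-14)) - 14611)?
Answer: -1/14511 ≈ -6.8913e-5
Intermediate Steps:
d(o) = 1
1/(l(d(-14)) - 14611) = 1/(100 - 14611) = 1/(-14511) = -1/14511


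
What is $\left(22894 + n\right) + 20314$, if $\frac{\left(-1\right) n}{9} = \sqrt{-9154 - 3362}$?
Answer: $43208 - 18 i \sqrt{3129} \approx 43208.0 - 1006.9 i$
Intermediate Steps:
$n = - 18 i \sqrt{3129}$ ($n = - 9 \sqrt{-9154 - 3362} = - 9 \sqrt{-12516} = - 9 \cdot 2 i \sqrt{3129} = - 18 i \sqrt{3129} \approx - 1006.9 i$)
$\left(22894 + n\right) + 20314 = \left(22894 - 18 i \sqrt{3129}\right) + 20314 = 43208 - 18 i \sqrt{3129}$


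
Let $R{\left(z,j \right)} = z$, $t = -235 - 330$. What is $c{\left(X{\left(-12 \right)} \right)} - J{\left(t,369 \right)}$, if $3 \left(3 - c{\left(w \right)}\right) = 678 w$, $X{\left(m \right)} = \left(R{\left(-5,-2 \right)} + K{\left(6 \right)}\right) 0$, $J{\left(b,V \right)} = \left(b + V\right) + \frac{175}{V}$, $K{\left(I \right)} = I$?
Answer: $\frac{73256}{369} \approx 198.53$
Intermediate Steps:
$t = -565$ ($t = -235 - 330 = -565$)
$J{\left(b,V \right)} = V + b + \frac{175}{V}$ ($J{\left(b,V \right)} = \left(V + b\right) + \frac{175}{V} = V + b + \frac{175}{V}$)
$X{\left(m \right)} = 0$ ($X{\left(m \right)} = \left(-5 + 6\right) 0 = 1 \cdot 0 = 0$)
$c{\left(w \right)} = 3 - 226 w$ ($c{\left(w \right)} = 3 - \frac{678 w}{3} = 3 - 226 w$)
$c{\left(X{\left(-12 \right)} \right)} - J{\left(t,369 \right)} = \left(3 - 0\right) - \left(369 - 565 + \frac{175}{369}\right) = \left(3 + 0\right) - \left(369 - 565 + 175 \cdot \frac{1}{369}\right) = 3 - \left(369 - 565 + \frac{175}{369}\right) = 3 - - \frac{72149}{369} = 3 + \frac{72149}{369} = \frac{73256}{369}$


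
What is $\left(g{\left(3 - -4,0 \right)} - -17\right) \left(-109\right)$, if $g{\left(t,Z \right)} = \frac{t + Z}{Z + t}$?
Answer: $-1962$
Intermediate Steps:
$g{\left(t,Z \right)} = 1$ ($g{\left(t,Z \right)} = \frac{Z + t}{Z + t} = 1$)
$\left(g{\left(3 - -4,0 \right)} - -17\right) \left(-109\right) = \left(1 - -17\right) \left(-109\right) = \left(1 + \left(-30 + 47\right)\right) \left(-109\right) = \left(1 + 17\right) \left(-109\right) = 18 \left(-109\right) = -1962$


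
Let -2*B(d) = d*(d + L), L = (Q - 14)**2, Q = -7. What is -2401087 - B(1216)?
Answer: -1393631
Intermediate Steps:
L = 441 (L = (-7 - 14)**2 = (-21)**2 = 441)
B(d) = -d*(441 + d)/2 (B(d) = -d*(d + 441)/2 = -d*(441 + d)/2)
-2401087 - B(1216) = -2401087 - (-1)*1216*(441 + 1216)/2 = -2401087 - (-1)*1216*1657/2 = -2401087 - 1*(-1007456) = -2401087 + 1007456 = -1393631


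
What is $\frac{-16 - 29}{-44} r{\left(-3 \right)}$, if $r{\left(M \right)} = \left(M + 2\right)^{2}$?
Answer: $\frac{45}{44} \approx 1.0227$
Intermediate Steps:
$r{\left(M \right)} = \left(2 + M\right)^{2}$
$\frac{-16 - 29}{-44} r{\left(-3 \right)} = \frac{-16 - 29}{-44} \left(2 - 3\right)^{2} = \left(-45\right) \left(- \frac{1}{44}\right) \left(-1\right)^{2} = \frac{45}{44} \cdot 1 = \frac{45}{44}$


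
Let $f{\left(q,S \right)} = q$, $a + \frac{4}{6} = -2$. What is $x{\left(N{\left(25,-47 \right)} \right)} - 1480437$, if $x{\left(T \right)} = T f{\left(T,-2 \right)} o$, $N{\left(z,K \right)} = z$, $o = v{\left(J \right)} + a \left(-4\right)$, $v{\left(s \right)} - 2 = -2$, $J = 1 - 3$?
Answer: $- \frac{4421311}{3} \approx -1.4738 \cdot 10^{6}$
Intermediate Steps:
$a = - \frac{8}{3}$ ($a = - \frac{2}{3} - 2 = - \frac{8}{3} \approx -2.6667$)
$J = -2$ ($J = 1 - 3 = -2$)
$v{\left(s \right)} = 0$ ($v{\left(s \right)} = 2 - 2 = 0$)
$o = \frac{32}{3}$ ($o = 0 - - \frac{32}{3} = 0 + \frac{32}{3} = \frac{32}{3} \approx 10.667$)
$x{\left(T \right)} = \frac{32 T^{2}}{3}$ ($x{\left(T \right)} = T T \frac{32}{3} = T^{2} \cdot \frac{32}{3} = \frac{32 T^{2}}{3}$)
$x{\left(N{\left(25,-47 \right)} \right)} - 1480437 = \frac{32 \cdot 25^{2}}{3} - 1480437 = \frac{32}{3} \cdot 625 - 1480437 = \frac{20000}{3} - 1480437 = - \frac{4421311}{3}$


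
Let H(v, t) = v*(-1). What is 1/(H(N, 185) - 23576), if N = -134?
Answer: -1/23442 ≈ -4.2658e-5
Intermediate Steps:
H(v, t) = -v
1/(H(N, 185) - 23576) = 1/(-1*(-134) - 23576) = 1/(134 - 23576) = 1/(-23442) = -1/23442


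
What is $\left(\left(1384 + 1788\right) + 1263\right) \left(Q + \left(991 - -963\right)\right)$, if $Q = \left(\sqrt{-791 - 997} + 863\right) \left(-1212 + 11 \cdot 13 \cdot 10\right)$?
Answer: $843040280 + 1933660 i \sqrt{447} \approx 8.4304 \cdot 10^{8} + 4.0882 \cdot 10^{7} i$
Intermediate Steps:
$Q = 188134 + 436 i \sqrt{447}$ ($Q = \left(\sqrt{-1788} + 863\right) \left(-1212 + 143 \cdot 10\right) = \left(2 i \sqrt{447} + 863\right) \left(-1212 + 1430\right) = \left(863 + 2 i \sqrt{447}\right) 218 = 188134 + 436 i \sqrt{447} \approx 1.8813 \cdot 10^{5} + 9218.1 i$)
$\left(\left(1384 + 1788\right) + 1263\right) \left(Q + \left(991 - -963\right)\right) = \left(\left(1384 + 1788\right) + 1263\right) \left(\left(188134 + 436 i \sqrt{447}\right) + \left(991 - -963\right)\right) = \left(3172 + 1263\right) \left(\left(188134 + 436 i \sqrt{447}\right) + \left(991 + 963\right)\right) = 4435 \left(\left(188134 + 436 i \sqrt{447}\right) + 1954\right) = 4435 \left(190088 + 436 i \sqrt{447}\right) = 843040280 + 1933660 i \sqrt{447}$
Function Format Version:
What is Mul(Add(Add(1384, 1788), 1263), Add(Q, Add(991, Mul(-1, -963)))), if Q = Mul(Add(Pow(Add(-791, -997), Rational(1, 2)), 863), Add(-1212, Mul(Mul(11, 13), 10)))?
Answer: Add(843040280, Mul(1933660, I, Pow(447, Rational(1, 2)))) ≈ Add(8.4304e+8, Mul(4.0882e+7, I))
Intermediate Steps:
Q = Add(188134, Mul(436, I, Pow(447, Rational(1, 2)))) (Q = Mul(Add(Pow(-1788, Rational(1, 2)), 863), Add(-1212, Mul(143, 10))) = Mul(Add(Mul(2, I, Pow(447, Rational(1, 2))), 863), Add(-1212, 1430)) = Mul(Add(863, Mul(2, I, Pow(447, Rational(1, 2)))), 218) = Add(188134, Mul(436, I, Pow(447, Rational(1, 2)))) ≈ Add(1.8813e+5, Mul(9218.1, I)))
Mul(Add(Add(1384, 1788), 1263), Add(Q, Add(991, Mul(-1, -963)))) = Mul(Add(Add(1384, 1788), 1263), Add(Add(188134, Mul(436, I, Pow(447, Rational(1, 2)))), Add(991, Mul(-1, -963)))) = Mul(Add(3172, 1263), Add(Add(188134, Mul(436, I, Pow(447, Rational(1, 2)))), Add(991, 963))) = Mul(4435, Add(Add(188134, Mul(436, I, Pow(447, Rational(1, 2)))), 1954)) = Mul(4435, Add(190088, Mul(436, I, Pow(447, Rational(1, 2))))) = Add(843040280, Mul(1933660, I, Pow(447, Rational(1, 2))))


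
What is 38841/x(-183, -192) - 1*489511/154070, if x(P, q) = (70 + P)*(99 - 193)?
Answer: 196161757/409132885 ≈ 0.47946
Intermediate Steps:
x(P, q) = -6580 - 94*P (x(P, q) = (70 + P)*(-94) = -6580 - 94*P)
38841/x(-183, -192) - 1*489511/154070 = 38841/(-6580 - 94*(-183)) - 1*489511/154070 = 38841/(-6580 + 17202) - 489511*1/154070 = 38841/10622 - 489511/154070 = 196161757/409132885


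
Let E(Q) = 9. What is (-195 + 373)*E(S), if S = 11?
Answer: 1602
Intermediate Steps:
(-195 + 373)*E(S) = (-195 + 373)*9 = 178*9 = 1602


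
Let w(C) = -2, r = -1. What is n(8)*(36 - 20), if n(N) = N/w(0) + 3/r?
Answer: -112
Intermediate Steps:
n(N) = -3 - N/2 (n(N) = N/(-2) + 3/(-1) = N*(-½) + 3*(-1) = -N/2 - 3 = -3 - N/2)
n(8)*(36 - 20) = (-3 - ½*8)*(36 - 20) = (-3 - 4)*16 = -7*16 = -112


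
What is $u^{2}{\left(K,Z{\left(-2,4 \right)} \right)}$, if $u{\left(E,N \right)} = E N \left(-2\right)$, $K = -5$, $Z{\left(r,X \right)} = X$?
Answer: $1600$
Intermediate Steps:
$u{\left(E,N \right)} = - 2 E N$
$u^{2}{\left(K,Z{\left(-2,4 \right)} \right)} = \left(\left(-2\right) \left(-5\right) 4\right)^{2} = 40^{2} = 1600$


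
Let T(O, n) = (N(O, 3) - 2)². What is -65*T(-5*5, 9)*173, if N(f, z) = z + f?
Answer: -6477120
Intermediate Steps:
N(f, z) = f + z
T(O, n) = (1 + O)² (T(O, n) = ((O + 3) - 2)² = ((3 + O) - 2)² = (1 + O)²)
-65*T(-5*5, 9)*173 = -65*(1 - 5*5)²*173 = -65*(1 - 25)²*173 = -65*(-24)²*173 = -65*576*173 = -37440*173 = -6477120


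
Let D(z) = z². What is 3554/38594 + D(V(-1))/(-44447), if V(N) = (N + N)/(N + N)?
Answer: 78963022/857693759 ≈ 0.092064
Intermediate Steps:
V(N) = 1 (V(N) = (2*N)/((2*N)) = (2*N)*(1/(2*N)) = 1)
3554/38594 + D(V(-1))/(-44447) = 3554/38594 + 1²/(-44447) = 3554*(1/38594) + 1*(-1/44447) = 1777/19297 - 1/44447 = 78963022/857693759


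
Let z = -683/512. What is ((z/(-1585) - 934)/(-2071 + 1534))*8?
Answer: 252652999/18157760 ≈ 13.914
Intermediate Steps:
z = -683/512 (z = -683*1/512 = -683/512 ≈ -1.3340)
((z/(-1585) - 934)/(-2071 + 1534))*8 = ((-683/512/(-1585) - 934)/(-2071 + 1534))*8 = ((-683/512*(-1/1585) - 934)/(-537))*8 = ((683/811520 - 934)*(-1/537))*8 = -757958997/811520*(-1/537)*8 = (252652999/145262080)*8 = 252652999/18157760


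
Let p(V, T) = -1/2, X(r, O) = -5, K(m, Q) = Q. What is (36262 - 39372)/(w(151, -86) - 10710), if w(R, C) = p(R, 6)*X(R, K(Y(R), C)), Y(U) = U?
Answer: 1244/4283 ≈ 0.29045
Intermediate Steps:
p(V, T) = -½ (p(V, T) = -1*½ = -½)
w(R, C) = 5/2 (w(R, C) = -½*(-5) = 5/2)
(36262 - 39372)/(w(151, -86) - 10710) = (36262 - 39372)/(5/2 - 10710) = -3110/(-21415/2) = -3110*(-2/21415) = 1244/4283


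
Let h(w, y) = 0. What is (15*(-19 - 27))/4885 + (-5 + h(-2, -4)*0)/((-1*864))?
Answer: -114347/844128 ≈ -0.13546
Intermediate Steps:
(15*(-19 - 27))/4885 + (-5 + h(-2, -4)*0)/((-1*864)) = (15*(-19 - 27))/4885 + (-5 + 0*0)/((-1*864)) = (15*(-46))*(1/4885) + (-5 + 0)/(-864) = -690*1/4885 - 5*(-1/864) = -138/977 + 5/864 = -114347/844128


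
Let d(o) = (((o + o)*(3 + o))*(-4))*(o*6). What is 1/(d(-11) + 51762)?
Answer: 1/98226 ≈ 1.0181e-5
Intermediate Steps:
d(o) = -48*o**2*(3 + o) (d(o) = (((2*o)*(3 + o))*(-4))*(6*o) = ((2*o*(3 + o))*(-4))*(6*o) = (-8*o*(3 + o))*(6*o) = -48*o**2*(3 + o))
1/(d(-11) + 51762) = 1/(48*(-11)**2*(-3 - 1*(-11)) + 51762) = 1/(48*121*(-3 + 11) + 51762) = 1/(48*121*8 + 51762) = 1/(46464 + 51762) = 1/98226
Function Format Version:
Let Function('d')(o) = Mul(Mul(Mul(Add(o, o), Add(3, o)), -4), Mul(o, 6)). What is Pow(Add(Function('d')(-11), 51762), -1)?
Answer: Rational(1, 98226) ≈ 1.0181e-5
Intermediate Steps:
Function('d')(o) = Mul(-48, Pow(o, 2), Add(3, o)) (Function('d')(o) = Mul(Mul(Mul(Mul(2, o), Add(3, o)), -4), Mul(6, o)) = Mul(Mul(Mul(2, o, Add(3, o)), -4), Mul(6, o)) = Mul(Mul(-8, o, Add(3, o)), Mul(6, o)) = Mul(-48, Pow(o, 2), Add(3, o)))
Pow(Add(Function('d')(-11), 51762), -1) = Pow(Add(Mul(48, Pow(-11, 2), Add(-3, Mul(-1, -11))), 51762), -1) = Pow(Add(Mul(48, 121, Add(-3, 11)), 51762), -1) = Pow(Add(Mul(48, 121, 8), 51762), -1) = Pow(Add(46464, 51762), -1) = Pow(98226, -1) = Rational(1, 98226)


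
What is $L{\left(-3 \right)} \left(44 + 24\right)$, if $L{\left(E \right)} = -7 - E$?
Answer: $-272$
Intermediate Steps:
$L{\left(-3 \right)} \left(44 + 24\right) = \left(-7 - -3\right) \left(44 + 24\right) = \left(-7 + 3\right) 68 = \left(-4\right) 68 = -272$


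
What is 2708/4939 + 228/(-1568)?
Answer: 780013/1936088 ≈ 0.40288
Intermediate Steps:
2708/4939 + 228/(-1568) = 2708*(1/4939) + 228*(-1/1568) = 2708/4939 - 57/392 = 780013/1936088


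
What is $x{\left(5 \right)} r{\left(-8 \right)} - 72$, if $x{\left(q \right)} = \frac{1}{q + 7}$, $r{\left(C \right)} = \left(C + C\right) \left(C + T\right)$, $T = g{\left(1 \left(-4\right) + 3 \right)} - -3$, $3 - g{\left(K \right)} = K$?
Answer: $- \frac{212}{3} \approx -70.667$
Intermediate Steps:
$g{\left(K \right)} = 3 - K$
$T = 7$ ($T = \left(3 - \left(1 \left(-4\right) + 3\right)\right) - -3 = \left(3 - \left(-4 + 3\right)\right) + 3 = \left(3 - -1\right) + 3 = \left(3 + 1\right) + 3 = 4 + 3 = 7$)
$r{\left(C \right)} = 2 C \left(7 + C\right)$ ($r{\left(C \right)} = \left(C + C\right) \left(C + 7\right) = 2 C \left(7 + C\right)$)
$x{\left(q \right)} = \frac{1}{7 + q}$
$x{\left(5 \right)} r{\left(-8 \right)} - 72 = \frac{2 \left(-8\right) \left(7 - 8\right)}{7 + 5} - 72 = \frac{2 \left(-8\right) \left(-1\right)}{12} - 72 = \frac{1}{12} \cdot 16 - 72 = \frac{4}{3} - 72 = - \frac{212}{3}$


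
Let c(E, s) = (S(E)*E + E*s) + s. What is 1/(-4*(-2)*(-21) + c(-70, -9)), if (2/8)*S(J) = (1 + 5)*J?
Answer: 1/118053 ≈ 8.4708e-6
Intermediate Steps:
S(J) = 24*J (S(J) = 4*((1 + 5)*J) = 4*(6*J) = 24*J)
c(E, s) = s + 24*E**2 + E*s (c(E, s) = ((24*E)*E + E*s) + s = (24*E**2 + E*s) + s = s + 24*E**2 + E*s)
1/(-4*(-2)*(-21) + c(-70, -9)) = 1/(-4*(-2)*(-21) + (-9 + 24*(-70)**2 - 70*(-9))) = 1/(8*(-21) + (-9 + 24*4900 + 630)) = 1/(-168 + (-9 + 117600 + 630)) = 1/(-168 + 118221) = 1/118053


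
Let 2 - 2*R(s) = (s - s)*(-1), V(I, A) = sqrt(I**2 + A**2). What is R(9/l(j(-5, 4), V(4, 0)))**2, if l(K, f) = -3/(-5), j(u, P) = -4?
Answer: 1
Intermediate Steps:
V(I, A) = sqrt(A**2 + I**2)
l(K, f) = 3/5 (l(K, f) = -3*(-1/5) = 3/5)
R(s) = 1 (R(s) = 1 - (s - s)*(-1)/2 = 1 - 0*(-1) = 1 - 1/2*0 = 1 + 0 = 1)
R(9/l(j(-5, 4), V(4, 0)))**2 = 1**2 = 1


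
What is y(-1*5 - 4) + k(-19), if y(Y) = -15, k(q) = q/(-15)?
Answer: -206/15 ≈ -13.733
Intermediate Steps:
k(q) = -q/15 (k(q) = q*(-1/15) = -q/15)
y(-1*5 - 4) + k(-19) = -15 - 1/15*(-19) = -15 + 19/15 = -206/15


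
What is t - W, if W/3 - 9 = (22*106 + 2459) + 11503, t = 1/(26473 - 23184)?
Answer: -160861700/3289 ≈ -48909.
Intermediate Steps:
t = 1/3289 ≈ 0.00030404
W = 48909 (W = 27 + 3*((22*106 + 2459) + 11503) = 27 + 3*((2332 + 2459) + 11503) = 27 + 3*(4791 + 11503) = 27 + 3*16294 = 27 + 48882 = 48909)
t - W = 1/3289 - 1*48909 = 1/3289 - 48909 = -160861700/3289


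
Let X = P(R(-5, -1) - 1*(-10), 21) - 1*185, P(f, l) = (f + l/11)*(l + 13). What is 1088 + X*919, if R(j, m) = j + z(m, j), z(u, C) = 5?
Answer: 2235029/11 ≈ 2.0318e+5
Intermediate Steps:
R(j, m) = 5 + j (R(j, m) = j + 5 = 5 + j)
P(f, l) = (13 + l)*(f + l/11) (P(f, l) = (f + l*(1/11))*(13 + l) = (f + l/11)*(13 + l) = (13 + l)*(f + l/11))
X = 2419/11 (X = (13*((5 - 5) - 1*(-10)) + (1/11)*21**2 + (13/11)*21 + ((5 - 5) - 1*(-10))*21) - 1*185 = (13*(0 + 10) + (1/11)*441 + 273/11 + (0 + 10)*21) - 185 = (13*10 + 441/11 + 273/11 + 10*21) - 185 = (130 + 441/11 + 273/11 + 210) - 185 = 4454/11 - 185 = 2419/11 ≈ 219.91)
1088 + X*919 = 1088 + (2419/11)*919 = 1088 + 2223061/11 = 2235029/11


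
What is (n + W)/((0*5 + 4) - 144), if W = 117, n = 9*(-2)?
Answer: -99/140 ≈ -0.70714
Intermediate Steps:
n = -18
(n + W)/((0*5 + 4) - 144) = (-18 + 117)/((0*5 + 4) - 144) = 99/((0 + 4) - 144) = 99/(4 - 144) = 99/(-140) = -1/140*99 = -99/140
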